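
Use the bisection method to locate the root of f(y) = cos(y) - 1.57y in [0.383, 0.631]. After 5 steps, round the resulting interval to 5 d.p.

[0.53800, 0.54575]

f(0.383000) = 0.326238, f(0.631000) = -0.183232 (opposite signs)
step 1: m = 0.507000, f(m) = 0.078215 > 0 → root in [0.507000, 0.631000]
step 2: m = 0.569000, f(m) = -0.050890 < 0 → root in [0.507000, 0.569000]
step 3: m = 0.538000, f(m) = 0.014075 > 0 → root in [0.538000, 0.569000]
step 4: m = 0.553500, f(m) = -0.018305 < 0 → root in [0.538000, 0.553500]
step 5: m = 0.545750, f(m) = -0.002089 < 0 → root in [0.538000, 0.545750]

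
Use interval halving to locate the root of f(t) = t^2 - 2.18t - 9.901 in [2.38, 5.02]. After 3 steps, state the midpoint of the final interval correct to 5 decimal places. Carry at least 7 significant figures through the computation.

f(2.380000) = -9.425000, f(5.020000) = 4.355800 (opposite signs)
step 1: m = 3.700000, f(m) = -4.277000 < 0 → root in [3.700000, 5.020000]
step 2: m = 4.360000, f(m) = -0.396200 < 0 → root in [4.360000, 5.020000]
step 3: m = 4.690000, f(m) = 1.870900 > 0 → root in [4.360000, 4.690000]
Midpoint of [4.360000, 4.690000] = 4.525000

4.52500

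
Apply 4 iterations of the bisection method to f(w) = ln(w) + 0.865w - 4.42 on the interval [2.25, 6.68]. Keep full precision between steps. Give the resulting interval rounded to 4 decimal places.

[3.3575, 3.6344]

f(2.250000) = -1.662820, f(6.680000) = 3.257318 (opposite signs)
step 1: m = 4.465000, f(m) = 0.938494 > 0 → root in [2.250000, 4.465000]
step 2: m = 3.357500, f(m) = -0.304566 < 0 → root in [3.357500, 4.465000]
step 3: m = 3.911250, f(m) = 0.327088 > 0 → root in [3.357500, 3.911250]
step 4: m = 3.634375, f(m) = 0.014172 > 0 → root in [3.357500, 3.634375]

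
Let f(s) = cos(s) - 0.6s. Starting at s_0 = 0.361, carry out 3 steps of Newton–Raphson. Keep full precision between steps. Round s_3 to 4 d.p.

f'(s) = -sin(s) - 0.6
s_0 = 0.361000: f = 0.718944, f' = -0.953210 → s_1 = 0.361000 - (0.718944)/(-0.953210) = 1.115235
s_1 = 1.115235: f = -0.229174, f' = -1.498014 → s_2 = 1.115235 - (-0.229174)/(-1.498014) = 0.962249
s_2 = 0.962249: f = -0.005674, f' = -1.420480 → s_3 = 0.962249 - (-0.005674)/(-1.420480) = 0.958255

0.9583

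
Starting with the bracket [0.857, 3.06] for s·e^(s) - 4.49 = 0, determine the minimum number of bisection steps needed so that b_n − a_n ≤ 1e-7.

25

Initial width b − a = 3.06 − 0.857 = 2.203000.
After n steps the width is (b−a)/2^n; need (b−a)/2^n ≤ 1e-7.
So n ≥ log₂(2.203000/1e-7) = log₂(22030000.0000) ≈ 24.3930.
Hence n = 25.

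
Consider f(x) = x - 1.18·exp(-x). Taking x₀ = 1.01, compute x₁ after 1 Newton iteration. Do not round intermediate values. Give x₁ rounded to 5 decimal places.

Newton update: x ← x − f(x)/f'(x).
f'(x) = 1 + 1.18·exp(-x)
x_0 = 1.010000: f = 0.580222, f' = 1.429778 → x_1 = 1.010000 - (0.580222)/(1.429778) = 0.604188

0.60419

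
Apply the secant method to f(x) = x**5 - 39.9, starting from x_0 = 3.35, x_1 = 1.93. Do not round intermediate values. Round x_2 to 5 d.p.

1.97715

Secant update: x_(k+1) = x_k − f(x_k)·(x_k − x_(k-1))/(f(x_k) − f(x_(k-1))).
f(x_0) = 382.014096, f(x_1) = -13.121482
x_2 = 1.930000 - (-13.121482)·(1.930000 - 3.350000)/(-13.121482 - (382.014096)) = 1.977155; f(x_2) = -9.686345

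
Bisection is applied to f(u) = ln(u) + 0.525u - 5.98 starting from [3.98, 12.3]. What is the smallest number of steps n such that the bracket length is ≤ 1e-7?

Initial width b − a = 12.3 − 3.98 = 8.320000.
After n steps the width is (b−a)/2^n; need (b−a)/2^n ≤ 1e-7.
So n ≥ log₂(8.320000/1e-7) = log₂(83200000.0000) ≈ 26.3101.
Hence n = 27.

27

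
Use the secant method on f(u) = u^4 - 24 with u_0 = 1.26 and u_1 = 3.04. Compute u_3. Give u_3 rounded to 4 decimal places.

1.9832

f(u_0) = -21.479526, f(u_1) = 61.407171
u_2 = 3.040000 - (61.407171)·(3.040000 - 1.260000)/(61.407171 - (-21.479526)) = 1.721275; f(u_2) = -15.221891
u_3 = 1.721275 - (-15.221891)·(1.721275 - 3.040000)/(-15.221891 - (61.407171)) = 1.983232; f(u_3) = -8.529880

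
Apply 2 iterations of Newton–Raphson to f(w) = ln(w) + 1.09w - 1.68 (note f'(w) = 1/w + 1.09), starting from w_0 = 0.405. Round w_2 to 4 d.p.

1.2832

w_0 = 0.405000: f = -2.142418, f' = 3.559136 → w_1 = 0.405000 - (-2.142418)/(3.559136) = 1.006949
w_1 = 1.006949: f = -0.575501, f' = 2.083099 → w_2 = 1.006949 - (-0.575501)/(2.083099) = 1.283220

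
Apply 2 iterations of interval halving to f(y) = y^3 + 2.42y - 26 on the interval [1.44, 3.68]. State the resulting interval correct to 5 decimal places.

f(1.440000) = -19.529216, f(3.680000) = 32.741632 (opposite signs)
step 1: m = 2.560000, f(m) = -3.027584 < 0 → root in [2.560000, 3.680000]
step 2: m = 3.120000, f(m) = 11.921728 > 0 → root in [2.560000, 3.120000]

[2.56000, 3.12000]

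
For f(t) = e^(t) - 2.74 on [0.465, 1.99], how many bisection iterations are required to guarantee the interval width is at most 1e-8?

28

Initial width b − a = 1.99 − 0.465 = 1.525000.
After n steps the width is (b−a)/2^n; need (b−a)/2^n ≤ 1e-8.
So n ≥ log₂(1.525000/1e-8) = log₂(152500000.0000) ≈ 27.1842.
Hence n = 28.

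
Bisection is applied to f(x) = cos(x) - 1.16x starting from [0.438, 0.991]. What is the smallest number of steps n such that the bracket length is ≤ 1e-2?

Initial width b − a = 0.991 − 0.438 = 0.553000.
After n steps the width is (b−a)/2^n; need (b−a)/2^n ≤ 1e-2.
So n ≥ log₂(0.553000/1e-2) = log₂(55.3000) ≈ 5.7892.
Hence n = 6.

6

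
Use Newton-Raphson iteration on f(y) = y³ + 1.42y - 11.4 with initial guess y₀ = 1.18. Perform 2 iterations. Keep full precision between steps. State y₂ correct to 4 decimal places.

f'(y) = 3y² + 1.42
y_0 = 1.180000: f = -8.081368, f' = 5.597200 → y_1 = 1.180000 - (-8.081368)/(5.597200) = 2.623823
y_1 = 2.623823: f = 10.389407, f' = 22.073347 → y_2 = 2.623823 - (10.389407)/(22.073347) = 2.153147

2.1531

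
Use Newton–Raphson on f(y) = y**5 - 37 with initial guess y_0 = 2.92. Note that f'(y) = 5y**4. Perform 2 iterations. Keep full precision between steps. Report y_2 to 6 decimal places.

y_0 = 2.920000: f = 175.282531, f' = 363.497485 → y_1 = 2.920000 - (175.282531)/(363.497485) = 2.437789
y_1 = 2.437789: f = 49.095500, f' = 176.585227 → y_2 = 2.437789 - (49.095500)/(176.585227) = 2.159762

2.159762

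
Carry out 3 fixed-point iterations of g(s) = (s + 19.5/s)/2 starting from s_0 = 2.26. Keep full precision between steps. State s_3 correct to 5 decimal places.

s_1 = g(2.260000) = 5.444159
s_2 = g(5.444159) = 4.512990
s_3 = g(4.512990) = 4.416925

4.41693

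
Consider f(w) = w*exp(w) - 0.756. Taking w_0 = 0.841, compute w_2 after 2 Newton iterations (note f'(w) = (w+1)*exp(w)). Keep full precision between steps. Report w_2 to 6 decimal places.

Newton update: w ← w − f(w)/f'(w).
w_0 = 0.841000: f = 1.194014, f' = 4.268698 → w_1 = 0.841000 - (1.194014)/(4.268698) = 0.561286
w_1 = 0.561286: f = 0.227893, f' = 2.736819 → w_2 = 0.561286 - (0.227893)/(2.736819) = 0.478017

0.478017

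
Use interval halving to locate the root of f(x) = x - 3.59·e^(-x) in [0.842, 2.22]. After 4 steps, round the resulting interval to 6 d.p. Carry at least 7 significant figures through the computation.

[1.100375, 1.186500]

f(0.842000) = -0.704744, f(2.220000) = 1.830093 (opposite signs)
step 1: m = 1.531000, f(m) = 0.754414 > 0 → root in [0.842000, 1.531000]
step 2: m = 1.186500, f(m) = 0.090516 > 0 → root in [0.842000, 1.186500]
step 3: m = 1.014250, f(m) = -0.287751 < 0 → root in [1.014250, 1.186500]
step 4: m = 1.100375, f(m) = -0.094184 < 0 → root in [1.100375, 1.186500]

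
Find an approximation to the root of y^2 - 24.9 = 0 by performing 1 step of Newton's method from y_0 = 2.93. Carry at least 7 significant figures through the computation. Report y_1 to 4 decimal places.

Newton update: y ← y − f(y)/f'(y).
f'(y) = 2y
y_0 = 2.930000: f = -16.315100, f' = 5.860000 → y_1 = 2.930000 - (-16.315100)/(5.860000) = 5.714147

5.7141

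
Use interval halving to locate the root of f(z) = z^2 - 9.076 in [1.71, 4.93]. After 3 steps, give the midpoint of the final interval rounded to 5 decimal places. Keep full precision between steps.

3.11875

f(1.710000) = -6.151900, f(4.930000) = 15.228900 (opposite signs)
step 1: m = 3.320000, f(m) = 1.946400 > 0 → root in [1.710000, 3.320000]
step 2: m = 2.515000, f(m) = -2.750775 < 0 → root in [2.515000, 3.320000]
step 3: m = 2.917500, f(m) = -0.564194 < 0 → root in [2.917500, 3.320000]
Midpoint of [2.917500, 3.320000] = 3.118750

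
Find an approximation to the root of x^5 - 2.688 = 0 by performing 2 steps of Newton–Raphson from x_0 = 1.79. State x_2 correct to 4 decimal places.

Newton update: x ← x − f(x)/f'(x).
f'(x) = 5x^4
x_0 = 1.790000: f = 15.688600, f' = 51.331284 → x_1 = 1.790000 - (15.688600)/(51.331284) = 1.484366
x_1 = 1.484366: f = 4.518171, f' = 24.273571 → x_2 = 1.484366 - (4.518171)/(24.273571) = 1.298230

1.2982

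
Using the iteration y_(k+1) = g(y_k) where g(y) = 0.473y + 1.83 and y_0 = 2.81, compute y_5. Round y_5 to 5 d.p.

3.45680

y_1 = g(2.810000) = 3.159130
y_2 = g(3.159130) = 3.324268
y_3 = g(3.324268) = 3.402379
y_4 = g(3.402379) = 3.439325
y_5 = g(3.439325) = 3.456801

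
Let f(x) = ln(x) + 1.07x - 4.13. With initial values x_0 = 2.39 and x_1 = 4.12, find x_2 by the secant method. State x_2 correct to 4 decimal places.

2.8965

Secant update: x_(k+1) = x_k − f(x_k)·(x_k − x_(k-1))/(f(x_k) − f(x_(k-1))).
f(x_0) = -0.701407, f(x_1) = 1.694253
x_2 = 4.120000 - (1.694253)·(4.120000 - 2.390000)/(1.694253 - (-0.701407)) = 2.896513; f(x_2) = 0.032777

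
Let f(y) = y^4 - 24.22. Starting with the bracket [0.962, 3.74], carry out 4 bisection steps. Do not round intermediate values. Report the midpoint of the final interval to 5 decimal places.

f(0.962000) = -23.363553, f(3.740000) = 171.432954 (opposite signs)
step 1: m = 2.351000, f(m) = 6.329951 > 0 → root in [0.962000, 2.351000]
step 2: m = 1.656500, f(m) = -16.690507 < 0 → root in [1.656500, 2.351000]
step 3: m = 2.003750, f(m) = -8.099662 < 0 → root in [2.003750, 2.351000]
step 4: m = 2.177375, f(m) = -1.743280 < 0 → root in [2.177375, 2.351000]
Midpoint of [2.177375, 2.351000] = 2.264188

2.26419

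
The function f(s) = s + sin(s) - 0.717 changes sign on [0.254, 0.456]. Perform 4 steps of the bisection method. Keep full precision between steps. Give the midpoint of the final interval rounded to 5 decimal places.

f(0.254000) = -0.211722, f(0.456000) = 0.179360 (opposite signs)
step 1: m = 0.355000, f(m) = -0.014410 < 0 → root in [0.355000, 0.456000]
step 2: m = 0.405500, f(m) = 0.082978 > 0 → root in [0.355000, 0.405500]
step 3: m = 0.380250, f(m) = 0.034403 > 0 → root in [0.355000, 0.380250]
step 4: m = 0.367625, f(m) = 0.010025 > 0 → root in [0.355000, 0.367625]
Midpoint of [0.355000, 0.367625] = 0.361312

0.36131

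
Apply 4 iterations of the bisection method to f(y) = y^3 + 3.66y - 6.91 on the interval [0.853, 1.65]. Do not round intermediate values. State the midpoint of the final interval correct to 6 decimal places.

f(0.853000) = -3.167370, f(1.650000) = 3.621125 (opposite signs)
step 1: m = 1.251500, f(m) = -0.369345 < 0 → root in [1.251500, 1.650000]
step 2: m = 1.450750, f(m) = 1.453103 > 0 → root in [1.251500, 1.450750]
step 3: m = 1.351125, f(m) = 0.501649 > 0 → root in [1.251500, 1.351125]
step 4: m = 1.301313, f(m) = 0.056465 > 0 → root in [1.251500, 1.301313]
Midpoint of [1.251500, 1.301313] = 1.276406

1.276406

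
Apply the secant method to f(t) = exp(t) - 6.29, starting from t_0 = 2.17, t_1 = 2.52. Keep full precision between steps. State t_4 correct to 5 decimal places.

Secant update: t_(k+1) = t_k − f(t_k)·(t_k − t_(k-1))/(f(t_k) − f(t_(k-1))).
f(t_0) = 2.468284, f(t_1) = 6.138597
t_2 = 2.520000 - (6.138597)·(2.520000 - 2.170000)/(6.138597 - (2.468284)) = 1.934625; f(t_2) = 0.631449
t_3 = 1.934625 - (0.631449)·(1.934625 - 2.520000)/(0.631449 - (6.138597)) = 1.867506; f(t_3) = 0.182135
t_4 = 1.867506 - (0.182135)·(1.867506 - 1.934625)/(0.182135 - (0.631449)) = 1.840298; f(t_4) = 0.008418

1.84030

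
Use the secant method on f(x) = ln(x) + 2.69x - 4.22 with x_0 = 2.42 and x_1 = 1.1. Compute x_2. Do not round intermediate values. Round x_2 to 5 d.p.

f(x_0) = 3.173568, f(x_1) = -1.165690
x_2 = 1.100000 - (-1.165690)·(1.100000 - 2.420000)/(-1.165690 - (3.173568)) = 1.454602; f(x_2) = 0.067613

1.45460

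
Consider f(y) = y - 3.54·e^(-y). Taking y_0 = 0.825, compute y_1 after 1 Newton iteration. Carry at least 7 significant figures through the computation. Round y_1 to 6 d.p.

Newton update: y ← y − f(y)/f'(y).
f'(y) = 1 + 3.54·e^(-y)
y_0 = 0.825000: f = -0.726352, f' = 2.551352 → y_1 = 0.825000 - (-0.726352)/(2.551352) = 1.109693

1.109693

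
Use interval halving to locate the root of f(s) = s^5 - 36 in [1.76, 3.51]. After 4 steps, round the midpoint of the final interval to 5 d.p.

2.03344

f(1.760000) = -19.112579, f(3.510000) = 496.764873 (opposite signs)
step 1: m = 2.635000, f(m) = 91.029064 > 0 → root in [1.760000, 2.635000]
step 2: m = 2.197500, f(m) = 15.244165 > 0 → root in [1.760000, 2.197500]
step 3: m = 1.978750, f(m) = -5.664257 < 0 → root in [1.978750, 2.197500]
step 4: m = 2.088125, f(m) = 3.699265 > 0 → root in [1.978750, 2.088125]
Midpoint of [1.978750, 2.088125] = 2.033437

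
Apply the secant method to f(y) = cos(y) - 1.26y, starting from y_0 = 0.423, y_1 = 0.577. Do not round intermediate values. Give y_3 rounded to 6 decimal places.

0.637638

f(y_0) = 0.378882, f(y_1) = 0.111083
y_2 = 0.577000 - (0.111083)·(0.577000 - 0.423000)/(0.111083 - (0.378882)) = 0.640879; f(y_2) = -0.005938
y_3 = 0.640879 - (-0.005938)·(0.640879 - 0.577000)/(-0.005938 - (0.111083)) = 0.637638; f(y_3) = 0.000080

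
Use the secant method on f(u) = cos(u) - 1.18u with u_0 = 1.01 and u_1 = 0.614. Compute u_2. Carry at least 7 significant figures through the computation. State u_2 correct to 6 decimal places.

0.662834

Secant update: u_(k+1) = u_k − f(u_k)·(u_k − u_(k-1))/(f(u_k) − f(u_(k-1))).
f(u_0) = -0.659939, f(u_1) = 0.092830
u_2 = 0.614000 - (0.092830)·(0.614000 - 1.010000)/(0.092830 - (-0.659939)) = 0.662834; f(u_2) = 0.006108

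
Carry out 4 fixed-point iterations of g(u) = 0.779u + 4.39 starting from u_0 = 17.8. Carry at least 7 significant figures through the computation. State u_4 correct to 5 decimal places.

19.10408

u_1 = g(17.800000) = 18.256200
u_2 = g(18.256200) = 18.611580
u_3 = g(18.611580) = 18.888421
u_4 = g(18.888421) = 19.104080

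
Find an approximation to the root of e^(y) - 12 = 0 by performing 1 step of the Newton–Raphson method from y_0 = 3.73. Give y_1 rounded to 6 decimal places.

3.017914

f'(y) = e^(y)
y_0 = 3.730000: f = 29.679108, f' = 41.679108 → y_1 = 3.730000 - (29.679108)/(41.679108) = 3.017914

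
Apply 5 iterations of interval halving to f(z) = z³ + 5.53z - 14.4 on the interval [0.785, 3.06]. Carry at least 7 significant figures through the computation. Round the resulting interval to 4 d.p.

[1.6381, 1.7092]

f(0.785000) = -9.575213, f(3.060000) = 31.174416 (opposite signs)
step 1: m = 1.922500, f(m) = 3.336997 > 0 → root in [0.785000, 1.922500]
step 2: m = 1.353750, f(m) = -4.432827 < 0 → root in [1.353750, 1.922500]
step 3: m = 1.638125, f(m) = -0.945336 < 0 → root in [1.638125, 1.922500]
step 4: m = 1.780312, f(m) = 1.087851 > 0 → root in [1.638125, 1.780312]
step 5: m = 1.709219, f(m) = 0.045340 > 0 → root in [1.638125, 1.709219]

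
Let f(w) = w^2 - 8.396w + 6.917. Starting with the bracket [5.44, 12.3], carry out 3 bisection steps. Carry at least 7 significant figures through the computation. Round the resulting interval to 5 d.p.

f(5.440000) = -9.163640, f(12.300000) = 54.936200 (opposite signs)
step 1: m = 8.870000, f(m) = 11.121380 > 0 → root in [5.440000, 8.870000]
step 2: m = 7.155000, f(m) = -1.962355 < 0 → root in [7.155000, 8.870000]
step 3: m = 8.012500, f(m) = 3.844206 > 0 → root in [7.155000, 8.012500]

[7.15500, 8.01250]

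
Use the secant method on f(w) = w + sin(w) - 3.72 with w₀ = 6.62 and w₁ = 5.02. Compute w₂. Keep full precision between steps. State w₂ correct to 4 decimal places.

4.8275

f(w_0) = 3.230482, f(w_1) = 0.346940
w_2 = 5.020000 - (0.346940)·(5.020000 - 6.620000)/(0.346940 - (3.230482)) = 4.827492; f(w_2) = 0.114109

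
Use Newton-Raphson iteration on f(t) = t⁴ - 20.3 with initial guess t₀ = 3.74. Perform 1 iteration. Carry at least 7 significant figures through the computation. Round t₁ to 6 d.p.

f'(t) = 4t³
t_0 = 3.740000: f = 175.352954, f' = 209.254496 → t_1 = 3.740000 - (175.352954)/(209.254496) = 2.902011

2.902011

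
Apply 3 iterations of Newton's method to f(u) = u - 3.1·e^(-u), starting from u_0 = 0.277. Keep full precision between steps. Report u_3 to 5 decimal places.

Newton update: u ← u − f(u)/f'(u).
f'(u) = 1 + 3.1·e^(-u)
u_0 = 0.277000: f = -2.072969, f' = 3.349969 → u_1 = 0.277000 - (-2.072969)/(3.349969) = 0.895802
u_1 = 0.895802: f = -0.369865, f' = 2.265668 → u_2 = 0.895802 - (-0.369865)/(2.265668) = 1.059050
u_2 = 1.059050: f = -0.015983, f' = 2.075034 → u_3 = 1.059050 - (-0.015983)/(2.075034) = 1.066753

1.06675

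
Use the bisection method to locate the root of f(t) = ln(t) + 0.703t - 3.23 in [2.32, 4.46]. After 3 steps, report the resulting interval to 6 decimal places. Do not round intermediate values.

f(2.320000) = -0.757473, f(4.460000) = 1.400529 (opposite signs)
step 1: m = 3.390000, f(m) = 0.374000 > 0 → root in [2.320000, 3.390000]
step 2: m = 2.855000, f(m) = -0.173863 < 0 → root in [2.855000, 3.390000]
step 3: m = 3.122500, f(m) = 0.103751 > 0 → root in [2.855000, 3.122500]

[2.855000, 3.122500]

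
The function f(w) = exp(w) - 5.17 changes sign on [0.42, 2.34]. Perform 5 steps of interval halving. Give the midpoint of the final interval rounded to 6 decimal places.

1.650000

f(0.420000) = -3.648038, f(2.340000) = 5.211237 (opposite signs)
step 1: m = 1.380000, f(m) = -1.195098 < 0 → root in [1.380000, 2.340000]
step 2: m = 1.860000, f(m) = 1.253737 > 0 → root in [1.380000, 1.860000]
step 3: m = 1.620000, f(m) = -0.116910 < 0 → root in [1.620000, 1.860000]
step 4: m = 1.740000, f(m) = 0.527343 > 0 → root in [1.620000, 1.740000]
step 5: m = 1.680000, f(m) = 0.195556 > 0 → root in [1.620000, 1.680000]
Midpoint of [1.620000, 1.680000] = 1.650000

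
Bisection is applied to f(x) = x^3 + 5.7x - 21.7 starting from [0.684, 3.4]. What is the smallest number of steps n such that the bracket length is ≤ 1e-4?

Initial width b − a = 3.4 − 0.684 = 2.716000.
After n steps the width is (b−a)/2^n; need (b−a)/2^n ≤ 1e-4.
So n ≥ log₂(2.716000/1e-4) = log₂(27160.0000) ≈ 14.7292.
Hence n = 15.

15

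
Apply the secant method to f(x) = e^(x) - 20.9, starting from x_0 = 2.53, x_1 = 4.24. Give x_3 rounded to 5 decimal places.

2.91152

f(x_0) = -8.346494, f(x_1) = 48.507852
x_2 = 4.240000 - (48.507852)·(4.240000 - 2.530000)/(48.507852 - (-8.346494)) = 2.781036; f(x_2) = -4.764266
x_3 = 2.781036 - (-4.764266)·(2.781036 - 4.240000)/(-4.764266 - (48.507852)) = 2.911515; f(x_3) = -2.515365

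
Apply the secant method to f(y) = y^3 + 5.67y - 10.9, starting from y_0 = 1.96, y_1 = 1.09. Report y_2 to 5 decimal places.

1.35680

f(y_0) = 7.742736, f(y_1) = -3.424671
y_2 = 1.090000 - (-3.424671)·(1.090000 - 1.960000)/(-3.424671 - (7.742736)) = 1.356800; f(y_2) = -0.709203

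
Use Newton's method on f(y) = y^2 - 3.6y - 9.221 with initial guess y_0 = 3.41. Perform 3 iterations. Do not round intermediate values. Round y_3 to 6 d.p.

5.332691

f'(y) = 2y - 3.6
y_0 = 3.410000: f = -9.868900, f' = 3.220000 → y_1 = 3.410000 - (-9.868900)/(3.220000) = 6.474876
y_1 = 6.474876: f = 9.393464, f' = 9.349752 → y_2 = 6.474876 - (9.393464)/(9.349752) = 5.470201
y_2 = 5.470201: f = 1.009372, f' = 7.340401 → y_3 = 5.470201 - (1.009372)/(7.340401) = 5.332691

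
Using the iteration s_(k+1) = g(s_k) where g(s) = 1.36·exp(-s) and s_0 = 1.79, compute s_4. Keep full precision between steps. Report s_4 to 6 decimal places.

0.858438

s_1 = g(1.790000) = 0.227066
s_2 = g(0.227066) = 1.083741
s_3 = g(1.083741) = 0.460125
s_4 = g(0.460125) = 0.858438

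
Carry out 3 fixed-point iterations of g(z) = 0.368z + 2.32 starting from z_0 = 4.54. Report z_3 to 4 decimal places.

z_1 = g(4.540000) = 3.990720
z_2 = g(3.990720) = 3.788585
z_3 = g(3.788585) = 3.714199

3.7142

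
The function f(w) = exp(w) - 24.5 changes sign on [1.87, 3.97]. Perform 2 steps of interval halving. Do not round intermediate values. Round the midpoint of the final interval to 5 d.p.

f(1.870000) = -18.011704, f(3.970000) = 28.484531 (opposite signs)
step 1: m = 2.920000, f(m) = -5.958713 < 0 → root in [2.920000, 3.970000]
step 2: m = 3.445000, f(m) = 6.843283 > 0 → root in [2.920000, 3.445000]
Midpoint of [2.920000, 3.445000] = 3.182500

3.18250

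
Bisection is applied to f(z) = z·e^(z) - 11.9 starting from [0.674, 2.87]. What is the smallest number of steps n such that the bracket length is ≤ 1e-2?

Initial width b − a = 2.87 − 0.674 = 2.196000.
After n steps the width is (b−a)/2^n; need (b−a)/2^n ≤ 1e-2.
So n ≥ log₂(2.196000/1e-2) = log₂(219.6000) ≈ 7.7787.
Hence n = 8.

8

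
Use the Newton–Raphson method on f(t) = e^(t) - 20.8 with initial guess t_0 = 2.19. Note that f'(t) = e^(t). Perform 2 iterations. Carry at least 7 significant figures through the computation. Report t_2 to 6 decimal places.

3.134850

Newton update: t ← t − f(t)/f'(t).
t_0 = 2.190000: f = -11.864787, f' = 8.935213 → t_1 = 2.190000 - (-11.864787)/(8.935213) = 3.517868
t_1 = 3.517868: f = 12.912489, f' = 33.712489 → t_2 = 3.517868 - (12.912489)/(33.712489) = 3.134850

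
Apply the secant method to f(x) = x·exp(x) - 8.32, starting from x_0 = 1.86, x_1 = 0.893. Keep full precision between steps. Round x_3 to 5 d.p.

f(x_0) = 3.628150, f(x_1) = -6.138896
x_2 = 0.893000 - (-6.138896)·(0.893000 - 1.860000)/(-6.138896 - (3.628150)) = 1.500790; f(x_2) = -1.588611
x_3 = 1.500790 - (-1.588611)·(1.500790 - 0.893000)/(-1.588611 - (-6.138896)) = 1.712984; f(x_3) = 1.179321

1.71298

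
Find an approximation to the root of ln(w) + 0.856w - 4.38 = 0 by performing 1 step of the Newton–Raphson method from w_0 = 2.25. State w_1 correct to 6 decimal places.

3.513468

f'(w) = 1/w + 0.856
w_0 = 2.250000: f = -1.643070, f' = 1.300444 → w_1 = 2.250000 - (-1.643070)/(1.300444) = 3.513468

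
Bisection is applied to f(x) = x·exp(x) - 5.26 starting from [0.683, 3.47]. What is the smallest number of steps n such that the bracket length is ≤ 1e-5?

19

Initial width b − a = 3.47 − 0.683 = 2.787000.
After n steps the width is (b−a)/2^n; need (b−a)/2^n ≤ 1e-5.
So n ≥ log₂(2.787000/1e-5) = log₂(278700.0000) ≈ 18.0884.
Hence n = 19.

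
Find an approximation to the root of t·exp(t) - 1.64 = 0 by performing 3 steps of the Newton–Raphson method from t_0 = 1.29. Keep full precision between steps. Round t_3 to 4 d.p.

0.7642

Newton update: t ← t − f(t)/f'(t).
f'(t) = (t + 1)·exp(t)
t_0 = 1.290000: f = 3.046295, f' = 8.319081 → t_1 = 1.290000 - (3.046295)/(8.319081) = 0.923818
t_1 = 0.923818: f = 0.686997, f' = 4.845887 → t_2 = 0.923818 - (0.686997)/(4.845887) = 0.782049
t_2 = 0.782049: f = 0.069519, f' = 3.895466 → t_3 = 0.782049 - (0.069519)/(3.895466) = 0.764203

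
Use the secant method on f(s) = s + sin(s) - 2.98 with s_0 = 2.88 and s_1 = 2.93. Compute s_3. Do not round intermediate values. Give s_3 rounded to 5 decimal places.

2.78404

f(s_0) = 0.158619, f(s_1) = 0.160017
s_2 = 2.930000 - (0.160017)·(2.930000 - 2.880000)/(0.160017 - (0.158619)) = -2.793286; f(s_2) = -6.114593
s_3 = -2.793286 - (-6.114593)·(-2.793286 - 2.930000)/(-6.114593 - (0.160017)) = 2.784043; f(s_3) = 0.154023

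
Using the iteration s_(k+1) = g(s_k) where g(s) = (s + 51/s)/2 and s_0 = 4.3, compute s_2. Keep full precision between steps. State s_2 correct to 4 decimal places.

s_1 = g(4.300000) = 8.080233
s_2 = g(8.080233) = 7.195966

7.1960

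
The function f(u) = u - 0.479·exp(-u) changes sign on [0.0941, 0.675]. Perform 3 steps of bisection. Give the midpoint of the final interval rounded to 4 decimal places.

0.3482

f(0.094100) = -0.341882, f(0.675000) = 0.431114 (opposite signs)
step 1: m = 0.384550, f(m) = 0.058467 > 0 → root in [0.094100, 0.384550]
step 2: m = 0.239325, f(m) = -0.137724 < 0 → root in [0.239325, 0.384550]
step 3: m = 0.311937, f(m) = -0.038704 < 0 → root in [0.311937, 0.384550]
Midpoint of [0.311937, 0.384550] = 0.348244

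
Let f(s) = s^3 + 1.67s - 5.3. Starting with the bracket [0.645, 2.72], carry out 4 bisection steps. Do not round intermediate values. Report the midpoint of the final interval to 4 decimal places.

1.4880

f(0.645000) = -3.954514, f(2.720000) = 19.366048 (opposite signs)
step 1: m = 1.682500, f(m) = 2.272607 > 0 → root in [0.645000, 1.682500]
step 2: m = 1.163750, f(m) = -1.780455 < 0 → root in [1.163750, 1.682500]
step 3: m = 1.423125, f(m) = -0.041148 < 0 → root in [1.423125, 1.682500]
step 4: m = 1.552813, f(m) = 1.037380 > 0 → root in [1.423125, 1.552813]
Midpoint of [1.423125, 1.552813] = 1.487969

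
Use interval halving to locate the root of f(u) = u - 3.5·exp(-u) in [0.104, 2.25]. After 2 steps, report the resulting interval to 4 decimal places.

f(0.104000) = -3.050289, f(2.250000) = 1.881103 (opposite signs)
step 1: m = 1.177000, f(m) = 0.098293 > 0 → root in [0.104000, 1.177000]
step 2: m = 0.640500, f(m) = -1.204101 < 0 → root in [0.640500, 1.177000]

[0.6405, 1.1770]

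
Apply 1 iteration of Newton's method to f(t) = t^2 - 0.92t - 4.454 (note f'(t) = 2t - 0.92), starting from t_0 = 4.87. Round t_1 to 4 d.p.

3.1940

Newton update: t ← t − f(t)/f'(t).
t_0 = 4.870000: f = 14.782500, f' = 8.820000 → t_1 = 4.870000 - (14.782500)/(8.820000) = 3.193980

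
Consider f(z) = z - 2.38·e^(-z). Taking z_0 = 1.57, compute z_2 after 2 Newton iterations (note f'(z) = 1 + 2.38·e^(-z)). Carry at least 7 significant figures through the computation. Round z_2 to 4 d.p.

0.9330

Newton update: z ← z − f(z)/f'(z).
z_0 = 1.570000: f = 1.074852, f' = 1.495148 → z_1 = 1.570000 - (1.074852)/(1.495148) = 0.851106
z_1 = 0.851106: f = -0.165017, f' = 2.016123 → z_2 = 0.851106 - (-0.165017)/(2.016123) = 0.932955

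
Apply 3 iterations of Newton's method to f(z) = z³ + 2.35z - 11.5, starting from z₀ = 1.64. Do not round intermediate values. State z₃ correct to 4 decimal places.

Newton update: z ← z − f(z)/f'(z).
f'(z) = 3z² + 2.35
z_0 = 1.640000: f = -3.235056, f' = 10.418800 → z_1 = 1.640000 - (-3.235056)/(10.418800) = 1.950502
z_1 = 1.950502: f = 0.504280, f' = 13.763372 → z_2 = 1.950502 - (0.504280)/(13.763372) = 1.913863
z_2 = 1.913863: f = 0.007806, f' = 13.338609 → z_3 = 1.913863 - (0.007806)/(13.338609) = 1.913277

1.9133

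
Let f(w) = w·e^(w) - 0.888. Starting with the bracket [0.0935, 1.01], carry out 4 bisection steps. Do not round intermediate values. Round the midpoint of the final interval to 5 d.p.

0.52311

f(0.093500) = -0.785336, f(1.010000) = 1.885057 (opposite signs)
step 1: m = 0.551750, f(m) = 0.069997 > 0 → root in [0.093500, 0.551750]
step 2: m = 0.322625, f(m) = -0.442536 < 0 → root in [0.322625, 0.551750]
step 3: m = 0.437187, f(m) = -0.211082 < 0 → root in [0.437187, 0.551750]
step 4: m = 0.494469, f(m) = -0.077256 < 0 → root in [0.494469, 0.551750]
Midpoint of [0.494469, 0.551750] = 0.523109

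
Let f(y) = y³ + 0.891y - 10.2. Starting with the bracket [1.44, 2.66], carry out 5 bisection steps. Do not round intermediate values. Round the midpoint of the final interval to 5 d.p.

2.03094

f(1.440000) = -5.930976, f(2.660000) = 10.991156 (opposite signs)
step 1: m = 2.050000, f(m) = 0.241675 > 0 → root in [1.440000, 2.050000]
step 2: m = 1.745000, f(m) = -3.331636 < 0 → root in [1.745000, 2.050000]
step 3: m = 1.897500, f(m) = -1.677367 < 0 → root in [1.897500, 2.050000]
step 4: m = 1.973750, f(m) = -0.752272 < 0 → root in [1.973750, 2.050000]
step 5: m = 2.011875, f(m) = -0.264072 < 0 → root in [2.011875, 2.050000]
Midpoint of [2.011875, 2.050000] = 2.030937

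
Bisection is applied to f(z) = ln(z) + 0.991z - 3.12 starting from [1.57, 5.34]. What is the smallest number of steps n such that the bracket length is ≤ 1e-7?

26

Initial width b − a = 5.34 − 1.57 = 3.770000.
After n steps the width is (b−a)/2^n; need (b−a)/2^n ≤ 1e-7.
So n ≥ log₂(3.770000/1e-7) = log₂(37700000.0000) ≈ 25.1681.
Hence n = 26.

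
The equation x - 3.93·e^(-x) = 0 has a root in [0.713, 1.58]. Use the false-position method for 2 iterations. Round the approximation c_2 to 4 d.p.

f(0.713000) = -1.213374, f(1.580000) = 0.770518
step 1: c = 1.243268, f(c) = 0.109700 > 0 → new bracket [0.713000, 1.243268]
step 2: c = 1.199302, f(c) = 0.014783 > 0 → new bracket [0.713000, 1.199302]

1.1993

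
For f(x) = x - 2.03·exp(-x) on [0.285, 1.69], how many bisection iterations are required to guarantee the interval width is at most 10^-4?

14

Initial width b − a = 1.69 − 0.285 = 1.405000.
After n steps the width is (b−a)/2^n; need (b−a)/2^n ≤ 10^-4.
So n ≥ log₂(1.405000/10^-4) = log₂(14050.0000) ≈ 13.7783.
Hence n = 14.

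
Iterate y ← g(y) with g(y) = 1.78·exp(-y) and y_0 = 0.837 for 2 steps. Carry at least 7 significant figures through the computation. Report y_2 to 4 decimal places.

y_1 = g(0.837000) = 0.770754
y_2 = g(0.770754) = 0.823542

0.8235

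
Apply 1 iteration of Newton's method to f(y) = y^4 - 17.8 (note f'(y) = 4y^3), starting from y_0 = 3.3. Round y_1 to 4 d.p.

2.5988

y_0 = 3.300000: f = 100.792100, f' = 143.748000 → y_1 = 3.300000 - (100.792100)/(143.748000) = 2.598828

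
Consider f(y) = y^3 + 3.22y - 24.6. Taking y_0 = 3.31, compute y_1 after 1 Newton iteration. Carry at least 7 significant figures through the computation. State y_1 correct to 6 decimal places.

f'(y) = 3y^2 + 3.22
y_0 = 3.310000: f = 22.322891, f' = 36.088300 → y_1 = 3.310000 - (22.322891)/(36.088300) = 2.691437

2.691437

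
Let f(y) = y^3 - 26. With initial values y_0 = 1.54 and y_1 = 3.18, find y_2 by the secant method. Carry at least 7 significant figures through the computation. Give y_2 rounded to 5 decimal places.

2.82574

f(y_0) = -22.347736, f(y_1) = 6.157432
y_2 = 3.180000 - (6.157432)·(3.180000 - 1.540000)/(6.157432 - (-22.347736)) = 2.825742; f(y_2) = -3.436969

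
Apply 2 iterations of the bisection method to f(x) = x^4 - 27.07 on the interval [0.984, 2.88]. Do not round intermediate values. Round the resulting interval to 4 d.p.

[1.9320, 2.4060]

f(0.984000) = -26.132480, f(2.880000) = 41.727071 (opposite signs)
step 1: m = 1.932000, f(m) = -13.137518 < 0 → root in [1.932000, 2.880000]
step 2: m = 2.406000, f(m) = 6.440622 > 0 → root in [1.932000, 2.406000]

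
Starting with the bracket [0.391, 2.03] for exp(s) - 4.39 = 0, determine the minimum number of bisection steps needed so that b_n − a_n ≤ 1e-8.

Initial width b − a = 2.03 − 0.391 = 1.639000.
After n steps the width is (b−a)/2^n; need (b−a)/2^n ≤ 1e-8.
So n ≥ log₂(1.639000/1e-8) = log₂(163900000.0000) ≈ 27.2882.
Hence n = 28.

28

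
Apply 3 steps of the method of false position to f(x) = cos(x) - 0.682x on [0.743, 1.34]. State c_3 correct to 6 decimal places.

0.905265

f(0.743000) = 0.229716, f(1.340000) = -0.685127
step 1: c = 0.892906, f(c) = 0.018189 > 0 → new bracket [0.892906, 1.340000]
step 2: c = 0.904469, f(c) = 0.001255 > 0 → new bracket [0.904469, 1.340000]
step 3: c = 0.905265, f(c) = 0.000086 > 0 → new bracket [0.905265, 1.340000]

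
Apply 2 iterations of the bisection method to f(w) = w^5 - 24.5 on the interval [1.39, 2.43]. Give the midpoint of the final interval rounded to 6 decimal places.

f(1.390000) = -19.311116, f(2.430000) = 60.228861 (opposite signs)
step 1: m = 1.910000, f(m) = 0.919490 > 0 → root in [1.390000, 1.910000]
step 2: m = 1.650000, f(m) = -12.270190 < 0 → root in [1.650000, 1.910000]
Midpoint of [1.650000, 1.910000] = 1.780000

1.780000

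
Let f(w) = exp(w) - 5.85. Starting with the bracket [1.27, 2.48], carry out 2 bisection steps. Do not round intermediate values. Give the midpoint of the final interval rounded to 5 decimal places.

1.72375

f(1.270000) = -2.289147, f(2.480000) = 6.091264 (opposite signs)
step 1: m = 1.875000, f(m) = 0.670819 > 0 → root in [1.270000, 1.875000]
step 2: m = 1.572500, f(m) = -1.031320 < 0 → root in [1.572500, 1.875000]
Midpoint of [1.572500, 1.875000] = 1.723750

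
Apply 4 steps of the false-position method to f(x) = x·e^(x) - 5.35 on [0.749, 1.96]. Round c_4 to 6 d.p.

False-position update: c = (a·f(b) − b·f(a))/(f(b) − f(a)); replace the endpoint whose sign matches f(c).
f(0.749000) = -3.765952, f(1.960000) = 8.564681
step 1: c = 1.118857, f(c) = -1.924785 < 0 → new bracket [1.118857, 1.960000]
step 2: c = 1.273204, f(c) = -0.801759 < 0 → new bracket [1.273204, 1.960000]
step 3: c = 1.331993, f(c) = -0.303628 < 0 → new bracket [1.331993, 1.960000]
step 4: c = 1.353494, f(c) = -0.110719 < 0 → new bracket [1.353494, 1.960000]

1.353494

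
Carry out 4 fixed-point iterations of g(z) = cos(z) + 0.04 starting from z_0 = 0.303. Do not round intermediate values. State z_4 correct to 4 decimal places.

z_1 = g(0.303000) = 0.994446
z_2 = g(0.994446) = 0.584968
z_3 = g(0.584968) = 0.873730
z_4 = g(0.873730) = 0.681971

0.6820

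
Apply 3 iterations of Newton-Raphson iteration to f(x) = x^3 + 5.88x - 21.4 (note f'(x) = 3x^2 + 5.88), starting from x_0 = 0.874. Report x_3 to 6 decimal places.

Newton update: x ← x − f(x)/f'(x).
x_0 = 0.874000: f = -15.593252, f' = 8.171628 → x_1 = 0.874000 - (-15.593252)/(8.171628) = 2.782219
x_1 = 2.782219: f = 16.495877, f' = 29.102221 → x_2 = 2.782219 - (16.495877)/(29.102221) = 2.215393
x_2 = 2.215393: f = 2.499589, f' = 20.603901 → x_3 = 2.215393 - (2.499589)/(20.603901) = 2.094077

2.094077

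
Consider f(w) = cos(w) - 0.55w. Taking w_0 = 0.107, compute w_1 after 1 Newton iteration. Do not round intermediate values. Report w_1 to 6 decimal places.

1.531234

Newton update: w ← w − f(w)/f'(w).
f'(w) = -sin(w) - 0.55
w_0 = 0.107000: f = 0.935431, f' = -0.656796 → w_1 = 0.107000 - (0.935431)/(-0.656796) = 1.531234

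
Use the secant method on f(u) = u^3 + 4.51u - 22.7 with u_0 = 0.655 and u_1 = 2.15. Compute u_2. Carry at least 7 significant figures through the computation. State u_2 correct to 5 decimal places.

f(u_0) = -19.464939, f(u_1) = -3.065125
u_2 = 2.150000 - (-3.065125)·(2.150000 - 0.655000)/(-3.065125 - (-19.464939)) = 2.429415; f(u_2) = 2.595219

2.42942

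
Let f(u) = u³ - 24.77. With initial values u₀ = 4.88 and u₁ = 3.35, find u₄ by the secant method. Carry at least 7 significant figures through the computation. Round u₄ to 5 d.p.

2.91649

f(u_0) = 91.444272, f(u_1) = 12.825375
u_2 = 3.350000 - (12.825375)·(3.350000 - 4.880000)/(12.825375 - (91.444272)) = 3.100406; f(u_2) = 5.032700
u_3 = 3.100406 - (5.032700)·(3.100406 - 3.350000)/(5.032700 - (12.825375)) = 2.939212; f(u_3) = 0.621749
u_4 = 2.939212 - (0.621749)·(2.939212 - 3.100406)/(0.621749 - (5.032700)) = 2.916490; f(u_4) = 0.037426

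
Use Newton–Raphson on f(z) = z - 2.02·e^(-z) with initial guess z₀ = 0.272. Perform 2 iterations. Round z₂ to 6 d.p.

f'(z) = 1 + 2.02·e^(-z)
z_0 = 0.272000: f = -1.266946, f' = 2.538946 → z_1 = 0.272000 - (-1.266946)/(2.538946) = 0.771005
z_1 = 0.771005: f = -0.163343, f' = 1.934347 → z_2 = 0.771005 - (-0.163343)/(1.934347) = 0.855448

0.855448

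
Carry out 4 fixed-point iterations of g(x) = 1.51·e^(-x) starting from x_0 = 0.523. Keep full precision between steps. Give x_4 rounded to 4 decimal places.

0.6685

x_1 = g(0.523000) = 0.895037
x_2 = g(0.895037) = 0.616975
x_3 = g(0.616975) = 0.814757
x_4 = g(0.814757) = 0.668548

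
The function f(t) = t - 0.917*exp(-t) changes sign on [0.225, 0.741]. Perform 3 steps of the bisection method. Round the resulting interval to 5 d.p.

f(0.225000) = -0.507239, f(0.741000) = 0.303924 (opposite signs)
step 1: m = 0.483000, f(m) = -0.082725 < 0 → root in [0.483000, 0.741000]
step 2: m = 0.612000, f(m) = 0.114743 > 0 → root in [0.483000, 0.612000]
step 3: m = 0.547500, f(m) = 0.017113 > 0 → root in [0.483000, 0.547500]

[0.48300, 0.54750]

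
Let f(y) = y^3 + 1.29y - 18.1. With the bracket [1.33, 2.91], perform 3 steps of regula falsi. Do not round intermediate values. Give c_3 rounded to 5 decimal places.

False-position update: c = (a·f(b) − b·f(a))/(f(b) − f(a)); replace the endpoint whose sign matches f(c).
f(1.330000) = -14.031663, f(2.910000) = 10.296071
step 1: c = 2.241307, f(c) = -3.949609 < 0 → new bracket [2.241307, 2.910000]
step 2: c = 2.426702, f(c) = -0.678998 < 0 → new bracket [2.426702, 2.910000]
step 3: c = 2.456602, f(c) = -0.105652 < 0 → new bracket [2.456602, 2.910000]

2.45660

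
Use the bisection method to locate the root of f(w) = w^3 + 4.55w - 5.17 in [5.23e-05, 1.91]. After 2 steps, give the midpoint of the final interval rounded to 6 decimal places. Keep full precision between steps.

0.716283

f(0.000052) = -5.169762, f(1.910000) = 10.488371 (opposite signs)
step 1: m = 0.955026, f(m) = 0.046424 > 0 → root in [0.000052, 0.955026]
step 2: m = 0.477539, f(m) = -2.888297 < 0 → root in [0.477539, 0.955026]
Midpoint of [0.477539, 0.955026] = 0.716283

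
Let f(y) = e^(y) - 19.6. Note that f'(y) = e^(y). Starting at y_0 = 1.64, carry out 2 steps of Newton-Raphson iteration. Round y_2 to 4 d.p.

y_0 = 1.640000: f = -14.444830, f' = 5.155170 → y_1 = 1.640000 - (-14.444830)/(5.155170) = 4.442009
y_1 = 4.442009: f = 65.345411, f' = 84.945411 → y_2 = 4.442009 - (65.345411)/(84.945411) = 3.672745

3.6727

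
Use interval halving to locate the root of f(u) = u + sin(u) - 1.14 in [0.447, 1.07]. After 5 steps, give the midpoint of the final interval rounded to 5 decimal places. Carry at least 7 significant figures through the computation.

f(0.447000) = -0.260738, f(1.070000) = 0.807201 (opposite signs)
step 1: m = 0.758500, f(m) = 0.306333 > 0 → root in [0.447000, 0.758500]
step 2: m = 0.602750, f(m) = 0.029660 > 0 → root in [0.447000, 0.602750]
step 3: m = 0.524875, f(m) = -0.114020 < 0 → root in [0.524875, 0.602750]
step 4: m = 0.563813, f(m) = -0.041775 < 0 → root in [0.563813, 0.602750]
step 5: m = 0.583281, f(m) = -0.005953 < 0 → root in [0.583281, 0.602750]
Midpoint of [0.583281, 0.602750] = 0.593016

0.59302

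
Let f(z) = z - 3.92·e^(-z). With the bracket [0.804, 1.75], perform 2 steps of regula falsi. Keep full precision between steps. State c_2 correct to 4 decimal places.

f(0.804000) = -0.950338, f(1.750000) = 1.068806
step 1: c = 1.249248, f(c) = 0.125304 > 0 → new bracket [0.804000, 1.249248]
step 2: c = 1.197380, f(c) = 0.013601 > 0 → new bracket [0.804000, 1.197380]

1.1974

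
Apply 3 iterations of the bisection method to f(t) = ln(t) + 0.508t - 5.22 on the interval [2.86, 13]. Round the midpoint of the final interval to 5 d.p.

f(2.860000) = -2.716298, f(13.000000) = 3.948949 (opposite signs)
step 1: m = 7.930000, f(m) = 0.879093 > 0 → root in [2.860000, 7.930000]
step 2: m = 5.395000, f(m) = -0.793867 < 0 → root in [5.395000, 7.930000]
step 3: m = 6.662500, f(m) = 0.061045 > 0 → root in [5.395000, 6.662500]
Midpoint of [5.395000, 6.662500] = 6.028750

6.02875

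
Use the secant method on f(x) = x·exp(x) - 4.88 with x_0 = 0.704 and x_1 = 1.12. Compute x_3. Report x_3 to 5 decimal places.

1.29785

Secant update: x_(k+1) = x_k − f(x_k)·(x_k − x_(k-1))/(f(x_k) − f(x_(k-1))).
f(x_0) = -3.456636, f(x_1) = -1.447363
x_2 = 1.120000 - (-1.447363)·(1.120000 - 0.704000)/(-1.447363 - (-3.456636)) = 1.419662; f(x_2) = 0.991330
x_3 = 1.419662 - (0.991330)·(1.419662 - 1.120000)/(0.991330 - (-1.447363)) = 1.297849; f(x_3) = -0.128036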